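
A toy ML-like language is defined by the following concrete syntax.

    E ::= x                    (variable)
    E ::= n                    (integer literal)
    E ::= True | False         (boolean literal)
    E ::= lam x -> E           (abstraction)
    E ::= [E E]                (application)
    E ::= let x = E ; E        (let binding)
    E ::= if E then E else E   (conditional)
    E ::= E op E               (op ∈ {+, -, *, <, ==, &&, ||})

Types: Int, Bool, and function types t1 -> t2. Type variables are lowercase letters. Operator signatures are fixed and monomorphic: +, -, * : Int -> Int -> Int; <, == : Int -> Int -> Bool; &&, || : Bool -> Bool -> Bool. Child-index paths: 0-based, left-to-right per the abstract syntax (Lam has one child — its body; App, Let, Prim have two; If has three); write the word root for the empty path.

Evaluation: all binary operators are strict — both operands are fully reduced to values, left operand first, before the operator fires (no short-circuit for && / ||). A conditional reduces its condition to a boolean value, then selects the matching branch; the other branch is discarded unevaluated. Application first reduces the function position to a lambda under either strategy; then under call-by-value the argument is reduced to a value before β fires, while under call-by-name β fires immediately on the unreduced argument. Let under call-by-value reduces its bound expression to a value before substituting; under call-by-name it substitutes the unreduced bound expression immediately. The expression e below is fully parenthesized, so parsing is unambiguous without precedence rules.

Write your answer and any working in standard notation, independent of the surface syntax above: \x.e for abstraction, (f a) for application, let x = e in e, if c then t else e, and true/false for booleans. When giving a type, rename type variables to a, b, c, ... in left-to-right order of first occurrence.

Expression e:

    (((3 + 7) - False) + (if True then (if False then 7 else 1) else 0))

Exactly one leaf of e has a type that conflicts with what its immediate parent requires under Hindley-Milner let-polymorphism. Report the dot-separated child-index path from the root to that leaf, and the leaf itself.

Trace:
  unify Int ~ Int
  unify Int ~ Int
  unify Int ~ Int
  unify Bool ~ Int
  FAIL: mismatch Bool ~ Int

Answer: 0.1 : false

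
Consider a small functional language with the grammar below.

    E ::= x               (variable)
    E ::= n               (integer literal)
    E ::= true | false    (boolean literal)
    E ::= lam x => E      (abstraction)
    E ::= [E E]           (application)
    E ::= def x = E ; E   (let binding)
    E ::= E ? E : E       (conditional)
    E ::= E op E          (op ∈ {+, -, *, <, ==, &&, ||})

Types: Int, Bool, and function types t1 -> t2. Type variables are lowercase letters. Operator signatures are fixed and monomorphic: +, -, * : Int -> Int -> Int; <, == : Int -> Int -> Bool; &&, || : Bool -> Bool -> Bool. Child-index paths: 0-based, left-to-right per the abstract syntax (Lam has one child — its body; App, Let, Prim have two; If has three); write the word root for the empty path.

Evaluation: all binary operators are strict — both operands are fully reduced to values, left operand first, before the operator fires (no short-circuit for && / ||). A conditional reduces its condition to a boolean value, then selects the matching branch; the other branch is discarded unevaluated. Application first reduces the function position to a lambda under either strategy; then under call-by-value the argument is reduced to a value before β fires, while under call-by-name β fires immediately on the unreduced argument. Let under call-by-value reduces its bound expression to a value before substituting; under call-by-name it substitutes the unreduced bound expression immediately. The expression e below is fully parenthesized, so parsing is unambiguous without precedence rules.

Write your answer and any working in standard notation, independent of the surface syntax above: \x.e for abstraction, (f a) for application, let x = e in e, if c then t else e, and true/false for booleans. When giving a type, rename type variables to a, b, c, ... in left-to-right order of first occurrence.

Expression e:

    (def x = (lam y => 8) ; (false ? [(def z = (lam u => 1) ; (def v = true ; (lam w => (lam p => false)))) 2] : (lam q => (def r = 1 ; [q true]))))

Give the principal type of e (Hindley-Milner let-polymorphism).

Answer: (Bool -> Bool) -> Bool

Derivation:
\y._ : a -> Int
let x : forall. a -> Int
  unify Bool ~ Bool
\u._ : b -> Int
let z : forall. b -> Int
let v : Bool
\p._ : d -> Bool
\w._ : c -> d -> Bool
  unify c -> d -> Bool ~ Int -> e
  unify c ~ Int
  unify d -> Bool ~ e
_ _ : d -> Bool
let r : Int
q : f
  unify f ~ Bool -> g
_ _ : g
\q._ : (Bool -> g) -> g
  unify d -> Bool ~ (Bool -> g) -> g
  unify d ~ Bool -> g
  unify Bool ~ g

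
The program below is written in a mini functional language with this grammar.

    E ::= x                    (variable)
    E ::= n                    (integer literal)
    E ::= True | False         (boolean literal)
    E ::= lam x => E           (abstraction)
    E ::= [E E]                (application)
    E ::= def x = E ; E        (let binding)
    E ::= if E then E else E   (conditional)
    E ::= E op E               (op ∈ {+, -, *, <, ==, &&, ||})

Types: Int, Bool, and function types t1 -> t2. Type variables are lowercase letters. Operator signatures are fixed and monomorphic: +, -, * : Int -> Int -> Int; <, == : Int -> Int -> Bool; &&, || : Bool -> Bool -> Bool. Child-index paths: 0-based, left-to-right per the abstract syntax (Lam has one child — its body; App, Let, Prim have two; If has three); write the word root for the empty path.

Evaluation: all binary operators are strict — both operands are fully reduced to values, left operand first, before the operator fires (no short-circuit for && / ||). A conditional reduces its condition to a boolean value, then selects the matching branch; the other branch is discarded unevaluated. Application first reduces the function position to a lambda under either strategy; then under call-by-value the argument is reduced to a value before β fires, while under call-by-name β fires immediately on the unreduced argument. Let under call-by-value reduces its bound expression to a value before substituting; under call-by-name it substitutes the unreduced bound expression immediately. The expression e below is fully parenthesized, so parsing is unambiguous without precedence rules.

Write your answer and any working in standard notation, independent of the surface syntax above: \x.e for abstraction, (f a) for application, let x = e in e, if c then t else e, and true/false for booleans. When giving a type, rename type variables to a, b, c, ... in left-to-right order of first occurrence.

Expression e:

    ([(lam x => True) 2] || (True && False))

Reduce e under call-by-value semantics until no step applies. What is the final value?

Trace:
step 0: (((\x.true) 2) || (true && false))
step 1: [beta@0] (true || (true && false))
step 2: [delta@1] (true || false)
step 3: [delta@root] true

Answer: true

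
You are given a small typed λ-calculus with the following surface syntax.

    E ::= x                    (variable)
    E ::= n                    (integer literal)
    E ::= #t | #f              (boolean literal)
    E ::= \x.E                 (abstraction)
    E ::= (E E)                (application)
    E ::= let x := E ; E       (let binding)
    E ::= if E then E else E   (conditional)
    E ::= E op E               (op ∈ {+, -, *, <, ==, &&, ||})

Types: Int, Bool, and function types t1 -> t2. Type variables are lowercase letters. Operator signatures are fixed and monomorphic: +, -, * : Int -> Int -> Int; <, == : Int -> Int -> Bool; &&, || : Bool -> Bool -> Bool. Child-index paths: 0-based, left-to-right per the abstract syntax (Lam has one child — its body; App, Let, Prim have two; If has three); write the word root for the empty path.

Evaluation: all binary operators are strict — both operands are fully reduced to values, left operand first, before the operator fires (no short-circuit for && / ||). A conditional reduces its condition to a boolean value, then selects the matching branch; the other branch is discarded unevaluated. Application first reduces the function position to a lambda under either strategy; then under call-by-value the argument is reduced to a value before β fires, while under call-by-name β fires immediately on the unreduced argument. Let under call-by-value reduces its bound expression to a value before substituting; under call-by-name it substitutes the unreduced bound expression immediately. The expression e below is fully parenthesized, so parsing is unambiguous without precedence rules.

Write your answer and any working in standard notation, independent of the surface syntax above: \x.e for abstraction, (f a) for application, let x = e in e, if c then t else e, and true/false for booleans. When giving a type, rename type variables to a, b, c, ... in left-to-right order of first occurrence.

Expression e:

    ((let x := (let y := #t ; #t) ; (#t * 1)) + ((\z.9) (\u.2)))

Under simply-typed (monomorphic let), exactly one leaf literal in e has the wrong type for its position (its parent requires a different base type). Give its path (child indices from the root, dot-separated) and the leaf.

Trace:
let y : Bool
let x : Bool
  unify Bool ~ Int
  FAIL: mismatch Bool ~ Int

Answer: 0.1.0 : true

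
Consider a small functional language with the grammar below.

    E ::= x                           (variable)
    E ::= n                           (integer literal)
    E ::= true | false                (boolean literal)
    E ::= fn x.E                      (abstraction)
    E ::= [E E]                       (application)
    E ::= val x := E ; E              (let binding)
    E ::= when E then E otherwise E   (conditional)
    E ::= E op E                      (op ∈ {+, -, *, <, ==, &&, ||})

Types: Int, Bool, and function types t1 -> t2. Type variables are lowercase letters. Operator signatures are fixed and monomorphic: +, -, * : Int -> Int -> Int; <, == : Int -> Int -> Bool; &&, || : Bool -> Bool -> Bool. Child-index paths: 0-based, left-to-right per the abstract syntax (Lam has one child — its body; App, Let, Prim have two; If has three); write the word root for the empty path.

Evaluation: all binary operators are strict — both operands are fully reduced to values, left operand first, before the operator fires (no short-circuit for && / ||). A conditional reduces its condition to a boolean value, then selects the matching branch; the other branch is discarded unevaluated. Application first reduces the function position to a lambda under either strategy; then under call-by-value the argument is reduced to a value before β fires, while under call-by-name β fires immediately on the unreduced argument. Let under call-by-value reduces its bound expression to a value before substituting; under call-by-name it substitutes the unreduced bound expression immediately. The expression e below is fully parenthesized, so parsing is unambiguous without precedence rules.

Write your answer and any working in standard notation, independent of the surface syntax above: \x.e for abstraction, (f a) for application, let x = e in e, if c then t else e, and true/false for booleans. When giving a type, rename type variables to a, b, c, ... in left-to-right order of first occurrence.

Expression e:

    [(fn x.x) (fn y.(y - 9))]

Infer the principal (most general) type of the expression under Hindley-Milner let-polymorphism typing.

Trace:
x : a
\x._ : a -> a
y : b
  unify b ~ Int
  unify Int ~ Int
\y._ : Int -> Int
  unify a -> a ~ (Int -> Int) -> c
  unify a ~ Int -> Int
  unify Int -> Int ~ c
_ _ : Int -> Int

Answer: Int -> Int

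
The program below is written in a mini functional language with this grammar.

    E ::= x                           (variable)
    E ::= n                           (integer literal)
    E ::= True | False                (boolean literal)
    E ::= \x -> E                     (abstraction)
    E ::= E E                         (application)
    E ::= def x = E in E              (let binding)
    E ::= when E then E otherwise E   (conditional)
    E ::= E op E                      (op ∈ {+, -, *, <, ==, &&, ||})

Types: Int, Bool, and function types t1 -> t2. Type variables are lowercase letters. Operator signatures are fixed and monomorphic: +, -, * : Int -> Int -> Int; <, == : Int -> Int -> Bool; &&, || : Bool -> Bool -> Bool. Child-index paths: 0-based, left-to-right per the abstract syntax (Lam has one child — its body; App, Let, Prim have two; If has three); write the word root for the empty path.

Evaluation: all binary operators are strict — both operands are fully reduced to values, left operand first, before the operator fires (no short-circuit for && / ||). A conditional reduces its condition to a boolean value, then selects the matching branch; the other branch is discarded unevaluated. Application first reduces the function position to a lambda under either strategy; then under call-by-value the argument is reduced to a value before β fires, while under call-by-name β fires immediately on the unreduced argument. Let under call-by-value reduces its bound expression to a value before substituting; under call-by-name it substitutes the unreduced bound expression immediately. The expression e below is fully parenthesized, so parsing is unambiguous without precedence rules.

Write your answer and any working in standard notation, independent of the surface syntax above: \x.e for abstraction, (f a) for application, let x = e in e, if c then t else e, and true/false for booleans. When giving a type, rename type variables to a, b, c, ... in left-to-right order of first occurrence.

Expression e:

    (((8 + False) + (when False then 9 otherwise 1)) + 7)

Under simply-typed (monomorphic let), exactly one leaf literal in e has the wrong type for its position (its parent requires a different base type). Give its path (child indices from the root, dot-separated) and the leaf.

Answer: 0.0.1 : false

Working:
  unify Int ~ Int
  unify Bool ~ Int
  FAIL: mismatch Bool ~ Int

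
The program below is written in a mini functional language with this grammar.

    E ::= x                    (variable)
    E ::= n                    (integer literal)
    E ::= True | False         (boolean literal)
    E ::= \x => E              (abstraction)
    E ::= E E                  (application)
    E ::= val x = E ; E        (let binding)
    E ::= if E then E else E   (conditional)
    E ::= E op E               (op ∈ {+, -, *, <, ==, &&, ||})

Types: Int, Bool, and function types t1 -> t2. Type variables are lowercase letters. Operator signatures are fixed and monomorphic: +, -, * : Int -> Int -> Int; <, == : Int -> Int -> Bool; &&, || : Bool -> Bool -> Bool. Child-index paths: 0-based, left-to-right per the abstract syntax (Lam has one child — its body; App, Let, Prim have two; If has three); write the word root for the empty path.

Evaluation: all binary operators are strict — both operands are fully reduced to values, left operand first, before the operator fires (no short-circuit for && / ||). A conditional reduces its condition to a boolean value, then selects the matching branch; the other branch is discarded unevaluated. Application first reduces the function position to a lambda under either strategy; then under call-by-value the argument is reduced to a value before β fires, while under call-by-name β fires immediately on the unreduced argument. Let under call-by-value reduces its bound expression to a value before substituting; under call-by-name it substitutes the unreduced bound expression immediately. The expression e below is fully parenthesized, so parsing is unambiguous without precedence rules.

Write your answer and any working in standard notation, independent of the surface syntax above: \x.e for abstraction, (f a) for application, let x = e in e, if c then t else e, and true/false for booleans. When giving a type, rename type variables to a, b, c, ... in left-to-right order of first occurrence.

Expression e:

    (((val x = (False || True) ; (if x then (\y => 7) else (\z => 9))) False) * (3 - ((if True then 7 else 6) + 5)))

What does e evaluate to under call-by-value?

Answer: -63

Trace:
step 0: (((let x = (false || true) in (if x then (\y.7) else (\z.9))) false) * (3 - ((if true then 7 else 6) + 5)))
step 1: [delta@0.0.0] (((let x = true in (if x then (\y.7) else (\z.9))) false) * (3 - ((if true then 7 else 6) + 5)))
step 2: [let@0.0] (((if true then (\y.7) else (\z.9)) false) * (3 - ((if true then 7 else 6) + 5)))
step 3: [if@0.0] (((\y.7) false) * (3 - ((if true then 7 else 6) + 5)))
step 4: [beta@0] (7 * (3 - ((if true then 7 else 6) + 5)))
step 5: [if@1.1.0] (7 * (3 - (7 + 5)))
step 6: [delta@1.1] (7 * (3 - 12))
step 7: [delta@1] (7 * -9)
step 8: [delta@root] -63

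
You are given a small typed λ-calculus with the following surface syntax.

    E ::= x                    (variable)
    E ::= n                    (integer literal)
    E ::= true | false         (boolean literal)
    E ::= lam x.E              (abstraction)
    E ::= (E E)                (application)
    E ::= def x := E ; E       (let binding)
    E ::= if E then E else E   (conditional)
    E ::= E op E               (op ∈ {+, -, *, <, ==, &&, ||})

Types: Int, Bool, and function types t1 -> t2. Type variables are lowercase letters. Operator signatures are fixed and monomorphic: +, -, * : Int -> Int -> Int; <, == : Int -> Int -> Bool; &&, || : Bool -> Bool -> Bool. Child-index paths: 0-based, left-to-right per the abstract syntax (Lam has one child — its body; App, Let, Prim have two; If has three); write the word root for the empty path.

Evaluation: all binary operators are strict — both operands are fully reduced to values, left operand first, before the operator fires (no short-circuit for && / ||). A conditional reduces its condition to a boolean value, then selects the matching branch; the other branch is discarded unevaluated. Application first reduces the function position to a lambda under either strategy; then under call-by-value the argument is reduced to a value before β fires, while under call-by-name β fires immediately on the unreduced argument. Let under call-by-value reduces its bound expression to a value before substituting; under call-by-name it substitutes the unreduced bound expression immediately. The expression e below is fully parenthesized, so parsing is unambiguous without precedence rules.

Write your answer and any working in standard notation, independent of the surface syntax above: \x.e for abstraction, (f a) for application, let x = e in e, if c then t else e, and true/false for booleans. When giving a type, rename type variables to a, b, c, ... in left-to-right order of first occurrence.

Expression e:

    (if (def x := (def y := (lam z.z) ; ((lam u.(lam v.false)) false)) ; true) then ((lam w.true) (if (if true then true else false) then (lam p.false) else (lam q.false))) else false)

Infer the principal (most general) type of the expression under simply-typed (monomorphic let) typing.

Trace:
z : a
\z._ : a -> a
let y : a -> a
\v._ : c -> Bool
\u._ : b -> c -> Bool
  unify b -> c -> Bool ~ Bool -> d
  unify b ~ Bool
  unify c -> Bool ~ d
_ _ : c -> Bool
let x : c -> Bool
  unify Bool ~ Bool
\w._ : e -> Bool
  unify Bool ~ Bool
  unify Bool ~ Bool
  unify Bool ~ Bool
\p._ : f -> Bool
\q._ : g -> Bool
  unify f -> Bool ~ g -> Bool
  unify f ~ g
  unify Bool ~ Bool
  unify e -> Bool ~ (g -> Bool) -> h
  unify e ~ g -> Bool
  unify Bool ~ h
_ _ : Bool
  unify Bool ~ Bool

Answer: Bool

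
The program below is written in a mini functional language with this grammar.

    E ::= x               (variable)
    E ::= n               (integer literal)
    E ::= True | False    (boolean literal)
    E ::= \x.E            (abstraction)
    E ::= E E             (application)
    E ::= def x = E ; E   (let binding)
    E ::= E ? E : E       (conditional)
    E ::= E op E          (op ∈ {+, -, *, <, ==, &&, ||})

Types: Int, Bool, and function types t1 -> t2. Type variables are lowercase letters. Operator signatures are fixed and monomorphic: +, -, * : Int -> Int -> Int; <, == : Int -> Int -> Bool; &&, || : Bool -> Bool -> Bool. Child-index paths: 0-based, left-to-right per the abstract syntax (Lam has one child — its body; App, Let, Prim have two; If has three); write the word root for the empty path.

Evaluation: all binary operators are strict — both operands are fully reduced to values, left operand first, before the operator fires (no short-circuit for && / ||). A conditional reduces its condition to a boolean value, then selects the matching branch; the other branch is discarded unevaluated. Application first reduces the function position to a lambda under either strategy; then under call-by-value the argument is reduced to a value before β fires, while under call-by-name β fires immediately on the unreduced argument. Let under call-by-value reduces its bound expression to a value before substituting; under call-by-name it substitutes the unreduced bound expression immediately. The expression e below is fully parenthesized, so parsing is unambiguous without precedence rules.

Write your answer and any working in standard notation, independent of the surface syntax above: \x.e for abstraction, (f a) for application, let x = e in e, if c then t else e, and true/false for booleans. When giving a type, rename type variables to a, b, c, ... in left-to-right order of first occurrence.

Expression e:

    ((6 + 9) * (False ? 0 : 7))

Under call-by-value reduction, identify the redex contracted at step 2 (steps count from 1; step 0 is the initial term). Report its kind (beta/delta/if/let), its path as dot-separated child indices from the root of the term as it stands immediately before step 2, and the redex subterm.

Answer: if at 1 : (if false then 0 else 7)

Derivation:
step 0: ((6 + 9) * (if false then 0 else 7))
step 1: [delta@0] (15 * (if false then 0 else 7))
step 2: [if@1] (15 * 7)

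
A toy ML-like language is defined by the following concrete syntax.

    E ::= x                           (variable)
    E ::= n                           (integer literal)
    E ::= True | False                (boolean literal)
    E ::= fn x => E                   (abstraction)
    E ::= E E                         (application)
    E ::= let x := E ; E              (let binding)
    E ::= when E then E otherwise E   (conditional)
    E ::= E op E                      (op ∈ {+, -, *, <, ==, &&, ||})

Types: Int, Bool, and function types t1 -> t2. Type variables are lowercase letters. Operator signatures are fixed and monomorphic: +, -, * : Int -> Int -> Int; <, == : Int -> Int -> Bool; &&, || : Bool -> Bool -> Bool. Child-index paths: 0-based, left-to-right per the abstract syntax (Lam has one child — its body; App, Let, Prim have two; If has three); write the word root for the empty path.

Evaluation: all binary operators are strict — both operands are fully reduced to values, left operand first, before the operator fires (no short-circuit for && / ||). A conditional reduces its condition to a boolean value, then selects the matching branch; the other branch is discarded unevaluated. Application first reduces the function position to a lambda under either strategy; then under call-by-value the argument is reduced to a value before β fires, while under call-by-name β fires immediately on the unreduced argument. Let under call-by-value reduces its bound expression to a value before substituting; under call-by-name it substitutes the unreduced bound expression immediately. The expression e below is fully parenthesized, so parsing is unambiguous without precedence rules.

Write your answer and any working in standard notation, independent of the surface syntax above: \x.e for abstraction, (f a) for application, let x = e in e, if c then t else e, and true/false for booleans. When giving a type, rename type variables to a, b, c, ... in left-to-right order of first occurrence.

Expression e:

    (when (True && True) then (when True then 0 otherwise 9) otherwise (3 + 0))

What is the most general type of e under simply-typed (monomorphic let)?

Answer: Int

Working:
  unify Bool ~ Bool
  unify Bool ~ Bool
  unify Bool ~ Bool
  unify Bool ~ Bool
  unify Int ~ Int
  unify Int ~ Int
  unify Int ~ Int
  unify Int ~ Int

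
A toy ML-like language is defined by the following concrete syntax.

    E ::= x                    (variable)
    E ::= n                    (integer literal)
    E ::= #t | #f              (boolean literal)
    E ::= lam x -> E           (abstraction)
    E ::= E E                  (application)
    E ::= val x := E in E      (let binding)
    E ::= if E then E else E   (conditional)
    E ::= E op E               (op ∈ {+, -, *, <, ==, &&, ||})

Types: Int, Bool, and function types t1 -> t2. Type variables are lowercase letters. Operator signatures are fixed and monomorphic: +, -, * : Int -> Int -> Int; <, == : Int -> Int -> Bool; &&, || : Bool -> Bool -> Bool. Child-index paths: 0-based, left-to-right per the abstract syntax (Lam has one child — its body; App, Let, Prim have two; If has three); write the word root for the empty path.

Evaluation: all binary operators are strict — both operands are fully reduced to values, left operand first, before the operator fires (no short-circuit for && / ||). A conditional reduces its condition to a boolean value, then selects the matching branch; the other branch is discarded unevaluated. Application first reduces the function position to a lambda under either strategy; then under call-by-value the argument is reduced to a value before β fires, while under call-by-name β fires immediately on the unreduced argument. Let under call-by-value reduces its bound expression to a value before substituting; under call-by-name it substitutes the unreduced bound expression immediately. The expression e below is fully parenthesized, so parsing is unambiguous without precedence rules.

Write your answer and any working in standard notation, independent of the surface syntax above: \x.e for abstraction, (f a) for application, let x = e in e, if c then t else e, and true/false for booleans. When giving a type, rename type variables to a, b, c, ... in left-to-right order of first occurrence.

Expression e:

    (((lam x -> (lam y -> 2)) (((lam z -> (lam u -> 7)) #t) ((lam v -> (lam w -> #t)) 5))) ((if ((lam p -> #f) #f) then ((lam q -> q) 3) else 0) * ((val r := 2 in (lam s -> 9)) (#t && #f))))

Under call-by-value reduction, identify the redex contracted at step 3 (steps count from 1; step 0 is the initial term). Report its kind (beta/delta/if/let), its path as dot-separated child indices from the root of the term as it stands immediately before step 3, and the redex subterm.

Trace:
step 0: (((\x.(\y.2)) (((\z.(\u.7)) true) ((\v.(\w.true)) 5))) ((if ((\p.false) false) then ((\q.q) 3) else 0) * ((let r = 2 in (\s.9)) (true && false))))
step 1: [beta@0.1.0] (((\x.(\y.2)) ((\u.7) ((\v.(\w.true)) 5))) ((if ((\p.false) false) then ((\q.q) 3) else 0) * ((let r = 2 in (\s.9)) (true && false))))
step 2: [beta@0.1.1] (((\x.(\y.2)) ((\u.7) (\w.true))) ((if ((\p.false) false) then ((\q.q) 3) else 0) * ((let r = 2 in (\s.9)) (true && false))))
step 3: [beta@0.1] (((\x.(\y.2)) 7) ((if ((\p.false) false) then ((\q.q) 3) else 0) * ((let r = 2 in (\s.9)) (true && false))))

Answer: beta at 0.1 : ((\u.7) (\w.true))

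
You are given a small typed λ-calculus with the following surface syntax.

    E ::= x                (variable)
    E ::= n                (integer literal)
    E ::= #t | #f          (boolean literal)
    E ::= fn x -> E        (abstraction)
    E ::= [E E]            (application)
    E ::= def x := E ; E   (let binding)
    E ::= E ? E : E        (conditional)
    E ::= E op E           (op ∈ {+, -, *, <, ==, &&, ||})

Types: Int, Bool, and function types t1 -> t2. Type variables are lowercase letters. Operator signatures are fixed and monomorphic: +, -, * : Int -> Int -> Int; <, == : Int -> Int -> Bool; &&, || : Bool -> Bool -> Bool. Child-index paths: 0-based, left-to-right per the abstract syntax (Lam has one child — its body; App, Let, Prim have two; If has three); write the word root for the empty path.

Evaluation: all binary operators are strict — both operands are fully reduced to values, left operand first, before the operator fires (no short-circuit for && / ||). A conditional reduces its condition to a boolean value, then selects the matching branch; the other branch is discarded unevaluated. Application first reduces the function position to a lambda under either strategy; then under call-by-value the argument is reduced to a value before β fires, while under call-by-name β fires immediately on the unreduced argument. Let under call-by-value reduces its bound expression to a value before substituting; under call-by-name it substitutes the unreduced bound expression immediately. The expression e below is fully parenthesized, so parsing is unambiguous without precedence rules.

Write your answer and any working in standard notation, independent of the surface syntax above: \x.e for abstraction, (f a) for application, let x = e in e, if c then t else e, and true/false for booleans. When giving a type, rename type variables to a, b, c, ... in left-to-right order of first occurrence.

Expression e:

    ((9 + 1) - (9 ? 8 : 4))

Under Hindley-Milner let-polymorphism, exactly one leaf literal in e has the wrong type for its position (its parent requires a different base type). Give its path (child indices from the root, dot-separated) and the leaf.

Derivation:
  unify Int ~ Int
  unify Int ~ Int
  unify Int ~ Int
  unify Int ~ Bool
  FAIL: mismatch Int ~ Bool

Answer: 1.0 : 9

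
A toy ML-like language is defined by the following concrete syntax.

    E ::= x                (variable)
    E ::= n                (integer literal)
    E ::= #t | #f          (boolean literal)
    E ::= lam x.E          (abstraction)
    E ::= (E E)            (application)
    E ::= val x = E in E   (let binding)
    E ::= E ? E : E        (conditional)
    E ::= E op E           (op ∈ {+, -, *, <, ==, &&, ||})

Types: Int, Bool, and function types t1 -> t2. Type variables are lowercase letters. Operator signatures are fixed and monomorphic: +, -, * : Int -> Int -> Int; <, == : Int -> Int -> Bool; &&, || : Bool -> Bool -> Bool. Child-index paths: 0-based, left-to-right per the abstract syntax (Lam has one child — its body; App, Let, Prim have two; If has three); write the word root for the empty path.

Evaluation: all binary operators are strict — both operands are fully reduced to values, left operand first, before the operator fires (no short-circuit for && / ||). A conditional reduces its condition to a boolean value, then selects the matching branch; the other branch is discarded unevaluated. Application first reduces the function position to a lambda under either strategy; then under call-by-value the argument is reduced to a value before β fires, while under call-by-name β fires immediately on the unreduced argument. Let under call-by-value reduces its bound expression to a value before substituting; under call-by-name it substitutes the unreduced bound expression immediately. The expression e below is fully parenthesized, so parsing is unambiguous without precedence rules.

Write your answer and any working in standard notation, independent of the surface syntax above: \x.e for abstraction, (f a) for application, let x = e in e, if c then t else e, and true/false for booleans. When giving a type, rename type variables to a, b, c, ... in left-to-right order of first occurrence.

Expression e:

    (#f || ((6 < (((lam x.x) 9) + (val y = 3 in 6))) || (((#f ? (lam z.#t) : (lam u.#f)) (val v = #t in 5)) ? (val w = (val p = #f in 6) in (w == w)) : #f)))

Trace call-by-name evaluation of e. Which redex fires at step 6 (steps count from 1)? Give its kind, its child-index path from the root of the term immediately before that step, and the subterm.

Derivation:
step 0: (false || ((6 < (((\x.x) 9) + (let y = 3 in 6))) || (if ((if false then (\z.true) else (\u.false)) (let v = true in 5)) then (let w = (let p = false in 6) in (w == w)) else false)))
step 1: [beta@1.0.1.0] (false || ((6 < (9 + (let y = 3 in 6))) || (if ((if false then (\z.true) else (\u.false)) (let v = true in 5)) then (let w = (let p = false in 6) in (w == w)) else false)))
step 2: [let@1.0.1.1] (false || ((6 < (9 + 6)) || (if ((if false then (\z.true) else (\u.false)) (let v = true in 5)) then (let w = (let p = false in 6) in (w == w)) else false)))
step 3: [delta@1.0.1] (false || ((6 < 15) || (if ((if false then (\z.true) else (\u.false)) (let v = true in 5)) then (let w = (let p = false in 6) in (w == w)) else false)))
step 4: [delta@1.0] (false || (true || (if ((if false then (\z.true) else (\u.false)) (let v = true in 5)) then (let w = (let p = false in 6) in (w == w)) else false)))
step 5: [if@1.1.0.0] (false || (true || (if ((\u.false) (let v = true in 5)) then (let w = (let p = false in 6) in (w == w)) else false)))
step 6: [beta@1.1.0] (false || (true || (if false then (let w = (let p = false in 6) in (w == w)) else false)))

Answer: beta at 1.1.0 : ((\u.false) (let v = true in 5))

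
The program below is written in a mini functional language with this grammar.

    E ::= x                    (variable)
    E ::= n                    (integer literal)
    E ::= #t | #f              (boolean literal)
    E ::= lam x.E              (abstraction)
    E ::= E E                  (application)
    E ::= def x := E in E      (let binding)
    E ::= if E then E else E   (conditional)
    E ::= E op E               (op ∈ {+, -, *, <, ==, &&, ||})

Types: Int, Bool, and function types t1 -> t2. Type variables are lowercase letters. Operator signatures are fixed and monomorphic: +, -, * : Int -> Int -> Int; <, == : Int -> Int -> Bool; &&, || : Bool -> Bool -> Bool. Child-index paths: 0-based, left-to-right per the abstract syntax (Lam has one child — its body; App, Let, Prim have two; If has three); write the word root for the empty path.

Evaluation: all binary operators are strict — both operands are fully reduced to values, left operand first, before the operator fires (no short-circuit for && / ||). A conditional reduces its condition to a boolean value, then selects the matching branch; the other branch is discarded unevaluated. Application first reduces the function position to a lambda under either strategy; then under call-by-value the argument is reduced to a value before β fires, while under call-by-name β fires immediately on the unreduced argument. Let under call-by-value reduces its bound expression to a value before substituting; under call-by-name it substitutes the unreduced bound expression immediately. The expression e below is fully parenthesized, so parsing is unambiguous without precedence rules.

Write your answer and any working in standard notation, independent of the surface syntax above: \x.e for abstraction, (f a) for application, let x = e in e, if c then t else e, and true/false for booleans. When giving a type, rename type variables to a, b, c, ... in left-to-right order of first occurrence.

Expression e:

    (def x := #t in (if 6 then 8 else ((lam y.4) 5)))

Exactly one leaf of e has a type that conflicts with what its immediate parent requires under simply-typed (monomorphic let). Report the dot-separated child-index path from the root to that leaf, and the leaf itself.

Derivation:
let x : Bool
  unify Int ~ Bool
  FAIL: mismatch Int ~ Bool

Answer: 1.0 : 6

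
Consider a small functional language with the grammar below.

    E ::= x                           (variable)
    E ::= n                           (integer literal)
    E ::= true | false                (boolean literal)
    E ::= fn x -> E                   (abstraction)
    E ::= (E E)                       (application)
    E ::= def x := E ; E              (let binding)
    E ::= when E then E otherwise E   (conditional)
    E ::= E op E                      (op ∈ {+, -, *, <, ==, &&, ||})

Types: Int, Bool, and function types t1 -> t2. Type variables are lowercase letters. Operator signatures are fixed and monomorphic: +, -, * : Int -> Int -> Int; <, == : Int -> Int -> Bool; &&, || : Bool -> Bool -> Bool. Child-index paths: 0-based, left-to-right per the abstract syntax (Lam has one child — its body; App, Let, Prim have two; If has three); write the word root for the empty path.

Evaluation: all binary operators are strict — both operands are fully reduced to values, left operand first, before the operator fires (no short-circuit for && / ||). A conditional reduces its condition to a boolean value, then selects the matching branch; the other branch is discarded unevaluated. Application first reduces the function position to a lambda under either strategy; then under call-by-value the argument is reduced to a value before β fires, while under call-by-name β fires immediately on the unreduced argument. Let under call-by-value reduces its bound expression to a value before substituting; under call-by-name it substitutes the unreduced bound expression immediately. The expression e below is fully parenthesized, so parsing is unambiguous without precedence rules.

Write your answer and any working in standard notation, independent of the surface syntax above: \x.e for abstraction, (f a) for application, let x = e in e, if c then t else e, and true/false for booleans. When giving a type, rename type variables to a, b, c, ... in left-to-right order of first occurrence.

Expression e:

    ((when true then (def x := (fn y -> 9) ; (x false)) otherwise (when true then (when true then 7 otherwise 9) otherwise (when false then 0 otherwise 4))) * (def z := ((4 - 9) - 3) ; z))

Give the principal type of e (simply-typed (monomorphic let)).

Answer: Int

Derivation:
  unify Bool ~ Bool
\y._ : a -> Int
let x : a -> Int
x : a -> Int
  unify a -> Int ~ Bool -> b
  unify a ~ Bool
  unify Int ~ b
_ _ : Int
  unify Bool ~ Bool
  unify Bool ~ Bool
  unify Int ~ Int
  unify Bool ~ Bool
  unify Int ~ Int
  unify Int ~ Int
  unify Int ~ Int
  unify Int ~ Int
  unify Int ~ Int
  unify Int ~ Int
  unify Int ~ Int
  unify Int ~ Int
let z : Int
z : Int
  unify Int ~ Int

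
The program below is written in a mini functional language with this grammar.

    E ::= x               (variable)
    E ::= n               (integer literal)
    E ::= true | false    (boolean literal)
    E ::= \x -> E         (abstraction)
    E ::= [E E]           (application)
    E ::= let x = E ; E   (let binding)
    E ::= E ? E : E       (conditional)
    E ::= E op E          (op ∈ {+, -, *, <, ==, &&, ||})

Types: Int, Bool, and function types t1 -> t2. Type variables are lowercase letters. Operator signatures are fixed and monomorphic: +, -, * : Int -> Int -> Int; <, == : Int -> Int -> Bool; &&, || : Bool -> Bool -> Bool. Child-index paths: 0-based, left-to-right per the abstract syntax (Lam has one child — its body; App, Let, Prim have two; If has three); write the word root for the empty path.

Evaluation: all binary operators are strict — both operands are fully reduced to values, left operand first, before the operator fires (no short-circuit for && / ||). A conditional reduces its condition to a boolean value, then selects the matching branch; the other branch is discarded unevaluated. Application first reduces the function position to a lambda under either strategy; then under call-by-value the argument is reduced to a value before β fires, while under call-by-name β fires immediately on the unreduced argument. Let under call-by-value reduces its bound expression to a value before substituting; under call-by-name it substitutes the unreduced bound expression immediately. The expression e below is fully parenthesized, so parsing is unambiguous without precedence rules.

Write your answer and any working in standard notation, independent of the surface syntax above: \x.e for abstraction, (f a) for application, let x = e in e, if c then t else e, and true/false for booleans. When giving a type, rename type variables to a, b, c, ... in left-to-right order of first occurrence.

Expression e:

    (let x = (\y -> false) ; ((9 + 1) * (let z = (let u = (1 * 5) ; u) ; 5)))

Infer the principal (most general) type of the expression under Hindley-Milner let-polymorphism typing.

Trace:
\y._ : a -> Bool
let x : forall. a -> Bool
  unify Int ~ Int
  unify Int ~ Int
  unify Int ~ Int
  unify Int ~ Int
  unify Int ~ Int
let u : Int
u : Int
let z : Int
  unify Int ~ Int

Answer: Int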